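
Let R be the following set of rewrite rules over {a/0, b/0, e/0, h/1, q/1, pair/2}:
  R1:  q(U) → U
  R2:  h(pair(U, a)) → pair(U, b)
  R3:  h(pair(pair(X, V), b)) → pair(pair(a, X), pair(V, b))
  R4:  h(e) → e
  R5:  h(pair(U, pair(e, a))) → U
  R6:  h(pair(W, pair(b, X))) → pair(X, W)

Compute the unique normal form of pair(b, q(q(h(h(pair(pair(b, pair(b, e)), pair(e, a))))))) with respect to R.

pair(b, pair(e, b))

1. pair(b, q(q(h(h(pair(pair(b, pair(b, e)), pair(e, a)))))))  →  pair(b, q(h(h(pair(pair(b, pair(b, e)), pair(e, a))))))   [R1 at 2]
2. pair(b, q(h(h(pair(pair(b, pair(b, e)), pair(e, a))))))  →  pair(b, h(h(pair(pair(b, pair(b, e)), pair(e, a)))))   [R1 at 2]
3. pair(b, h(h(pair(pair(b, pair(b, e)), pair(e, a)))))  →  pair(b, h(pair(b, pair(b, e))))   [R5 at 2.1]
4. pair(b, h(pair(b, pair(b, e))))  →  pair(b, pair(e, b))   [R6 at 2]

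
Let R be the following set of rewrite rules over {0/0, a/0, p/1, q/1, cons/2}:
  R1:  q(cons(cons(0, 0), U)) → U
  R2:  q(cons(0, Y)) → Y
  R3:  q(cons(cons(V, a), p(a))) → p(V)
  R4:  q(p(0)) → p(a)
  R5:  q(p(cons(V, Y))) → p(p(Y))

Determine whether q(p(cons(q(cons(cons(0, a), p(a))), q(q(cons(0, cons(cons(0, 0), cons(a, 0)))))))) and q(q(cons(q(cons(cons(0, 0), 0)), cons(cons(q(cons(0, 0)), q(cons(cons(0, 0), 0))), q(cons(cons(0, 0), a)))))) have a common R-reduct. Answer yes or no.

Reduce t₁ = q(p(cons(q(cons(cons(0, a), p(a))), q(q(cons(0, cons(cons(0, 0), cons(a, 0)))))))):
1. q(p(cons(q(cons(cons(0, a), p(a))), q(q(cons(0, cons(cons(0, 0), cons(a, 0))))))))  →  p(p(q(q(cons(0, cons(cons(0, 0), cons(a, 0)))))))   [R5 at ε]
2. p(p(q(q(cons(0, cons(cons(0, 0), cons(a, 0)))))))  →  p(p(q(cons(cons(0, 0), cons(a, 0)))))   [R2 at 1.1.1]
3. p(p(q(cons(cons(0, 0), cons(a, 0)))))  →  p(p(cons(a, 0)))   [R1 at 1.1]

Reduce t₂ = q(q(cons(q(cons(cons(0, 0), 0)), cons(cons(q(cons(0, 0)), q(cons(cons(0, 0), 0))), q(cons(cons(0, 0), a)))))):
1. q(q(cons(q(cons(cons(0, 0), 0)), cons(cons(q(cons(0, 0)), q(cons(cons(0, 0), 0))), q(cons(cons(0, 0), a))))))  →  q(q(cons(0, cons(cons(q(cons(0, 0)), q(cons(cons(0, 0), 0))), q(cons(cons(0, 0), a))))))   [R1 at 1.1.1]
2. q(q(cons(0, cons(cons(q(cons(0, 0)), q(cons(cons(0, 0), 0))), q(cons(cons(0, 0), a))))))  →  q(cons(cons(q(cons(0, 0)), q(cons(cons(0, 0), 0))), q(cons(cons(0, 0), a))))   [R2 at 1]
3. q(cons(cons(q(cons(0, 0)), q(cons(cons(0, 0), 0))), q(cons(cons(0, 0), a))))  →  q(cons(cons(0, q(cons(cons(0, 0), 0))), q(cons(cons(0, 0), a))))   [R2 at 1.1.1]
4. q(cons(cons(0, q(cons(cons(0, 0), 0))), q(cons(cons(0, 0), a))))  →  q(cons(cons(0, 0), q(cons(cons(0, 0), a))))   [R1 at 1.1.2]
5. q(cons(cons(0, 0), q(cons(cons(0, 0), a))))  →  q(cons(cons(0, 0), a))   [R1 at ε]
6. q(cons(cons(0, 0), a))  →  a   [R1 at ε]

no — NF(t₁) = p(p(cons(a, 0))), NF(t₂) = a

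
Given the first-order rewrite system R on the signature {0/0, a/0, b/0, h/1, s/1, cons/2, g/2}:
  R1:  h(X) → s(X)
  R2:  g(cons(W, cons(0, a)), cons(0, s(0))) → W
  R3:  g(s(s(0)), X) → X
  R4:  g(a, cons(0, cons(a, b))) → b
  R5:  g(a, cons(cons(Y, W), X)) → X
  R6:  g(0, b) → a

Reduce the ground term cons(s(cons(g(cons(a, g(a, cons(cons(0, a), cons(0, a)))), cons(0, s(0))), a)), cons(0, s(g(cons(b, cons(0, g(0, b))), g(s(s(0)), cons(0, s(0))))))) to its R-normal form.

cons(s(cons(a, a)), cons(0, s(b)))

1. cons(s(cons(g(cons(a, g(a, cons(cons(0, a), cons(0, a)))), cons(0, s(0))), a)), cons(0, s(g(cons(b, cons(0, g(0, b))), g(s(s(0)), cons(0, s(0)))))))  →  cons(s(cons(g(cons(a, cons(0, a)), cons(0, s(0))), a)), cons(0, s(g(cons(b, cons(0, g(0, b))), g(s(s(0)), cons(0, s(0)))))))   [R5 at 1.1.1.1.2]
2. cons(s(cons(g(cons(a, cons(0, a)), cons(0, s(0))), a)), cons(0, s(g(cons(b, cons(0, g(0, b))), g(s(s(0)), cons(0, s(0)))))))  →  cons(s(cons(a, a)), cons(0, s(g(cons(b, cons(0, g(0, b))), g(s(s(0)), cons(0, s(0)))))))   [R2 at 1.1.1]
3. cons(s(cons(a, a)), cons(0, s(g(cons(b, cons(0, g(0, b))), g(s(s(0)), cons(0, s(0)))))))  →  cons(s(cons(a, a)), cons(0, s(g(cons(b, cons(0, a)), g(s(s(0)), cons(0, s(0)))))))   [R6 at 2.2.1.1.2.2]
4. cons(s(cons(a, a)), cons(0, s(g(cons(b, cons(0, a)), g(s(s(0)), cons(0, s(0)))))))  →  cons(s(cons(a, a)), cons(0, s(g(cons(b, cons(0, a)), cons(0, s(0))))))   [R3 at 2.2.1.2]
5. cons(s(cons(a, a)), cons(0, s(g(cons(b, cons(0, a)), cons(0, s(0))))))  →  cons(s(cons(a, a)), cons(0, s(b)))   [R2 at 2.2.1]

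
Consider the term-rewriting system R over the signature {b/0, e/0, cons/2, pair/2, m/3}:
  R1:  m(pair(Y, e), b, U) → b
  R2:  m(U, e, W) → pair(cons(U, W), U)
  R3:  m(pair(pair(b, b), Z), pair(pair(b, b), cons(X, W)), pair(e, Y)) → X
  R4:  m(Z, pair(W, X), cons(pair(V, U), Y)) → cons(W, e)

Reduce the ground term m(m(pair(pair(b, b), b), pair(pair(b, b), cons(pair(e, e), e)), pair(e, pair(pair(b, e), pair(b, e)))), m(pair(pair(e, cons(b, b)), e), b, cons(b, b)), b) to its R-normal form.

1. m(m(pair(pair(b, b), b), pair(pair(b, b), cons(pair(e, e), e)), pair(e, pair(pair(b, e), pair(b, e)))), m(pair(pair(e, cons(b, b)), e), b, cons(b, b)), b)  →  m(pair(e, e), m(pair(pair(e, cons(b, b)), e), b, cons(b, b)), b)   [R3 at 1]
2. m(pair(e, e), m(pair(pair(e, cons(b, b)), e), b, cons(b, b)), b)  →  m(pair(e, e), b, b)   [R1 at 2]
3. m(pair(e, e), b, b)  →  b   [R1 at ε]

b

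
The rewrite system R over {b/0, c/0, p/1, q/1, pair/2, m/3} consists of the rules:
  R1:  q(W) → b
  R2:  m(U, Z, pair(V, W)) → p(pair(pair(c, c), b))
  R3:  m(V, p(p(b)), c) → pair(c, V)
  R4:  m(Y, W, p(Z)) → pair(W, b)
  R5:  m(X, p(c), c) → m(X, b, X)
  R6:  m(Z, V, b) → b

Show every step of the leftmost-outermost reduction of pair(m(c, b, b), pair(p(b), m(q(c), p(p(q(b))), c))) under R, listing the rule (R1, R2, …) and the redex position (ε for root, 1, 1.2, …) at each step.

pair(b, pair(p(b), pair(c, b)))

1. pair(m(c, b, b), pair(p(b), m(q(c), p(p(q(b))), c)))  →  pair(b, pair(p(b), m(q(c), p(p(q(b))), c)))   [R6 at 1]
2. pair(b, pair(p(b), m(q(c), p(p(q(b))), c)))  →  pair(b, pair(p(b), m(b, p(p(q(b))), c)))   [R1 at 2.2.1]
3. pair(b, pair(p(b), m(b, p(p(q(b))), c)))  →  pair(b, pair(p(b), m(b, p(p(b)), c)))   [R1 at 2.2.2.1.1]
4. pair(b, pair(p(b), m(b, p(p(b)), c)))  →  pair(b, pair(p(b), pair(c, b)))   [R3 at 2.2]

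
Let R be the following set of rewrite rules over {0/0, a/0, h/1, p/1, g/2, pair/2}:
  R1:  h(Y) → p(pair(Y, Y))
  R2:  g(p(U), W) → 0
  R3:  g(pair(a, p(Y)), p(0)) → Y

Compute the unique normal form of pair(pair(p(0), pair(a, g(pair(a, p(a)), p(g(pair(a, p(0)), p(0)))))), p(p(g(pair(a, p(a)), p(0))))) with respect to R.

1. pair(pair(p(0), pair(a, g(pair(a, p(a)), p(g(pair(a, p(0)), p(0)))))), p(p(g(pair(a, p(a)), p(0)))))  →  pair(pair(p(0), pair(a, g(pair(a, p(a)), p(0)))), p(p(g(pair(a, p(a)), p(0)))))   [R3 at 1.2.2.2.1]
2. pair(pair(p(0), pair(a, g(pair(a, p(a)), p(0)))), p(p(g(pair(a, p(a)), p(0)))))  →  pair(pair(p(0), pair(a, a)), p(p(g(pair(a, p(a)), p(0)))))   [R3 at 1.2.2]
3. pair(pair(p(0), pair(a, a)), p(p(g(pair(a, p(a)), p(0)))))  →  pair(pair(p(0), pair(a, a)), p(p(a)))   [R3 at 2.1.1]

pair(pair(p(0), pair(a, a)), p(p(a)))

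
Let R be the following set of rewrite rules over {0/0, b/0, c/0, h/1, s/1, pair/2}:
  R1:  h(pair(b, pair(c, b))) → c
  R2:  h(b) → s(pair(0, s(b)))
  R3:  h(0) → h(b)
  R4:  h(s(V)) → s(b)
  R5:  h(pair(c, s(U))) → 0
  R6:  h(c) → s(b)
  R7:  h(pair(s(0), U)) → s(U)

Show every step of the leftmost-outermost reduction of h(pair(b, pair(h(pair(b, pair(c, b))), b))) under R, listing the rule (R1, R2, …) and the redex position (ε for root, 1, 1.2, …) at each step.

c

1. h(pair(b, pair(h(pair(b, pair(c, b))), b)))  →  h(pair(b, pair(c, b)))   [R1 at 1.2.1]
2. h(pair(b, pair(c, b)))  →  c   [R1 at ε]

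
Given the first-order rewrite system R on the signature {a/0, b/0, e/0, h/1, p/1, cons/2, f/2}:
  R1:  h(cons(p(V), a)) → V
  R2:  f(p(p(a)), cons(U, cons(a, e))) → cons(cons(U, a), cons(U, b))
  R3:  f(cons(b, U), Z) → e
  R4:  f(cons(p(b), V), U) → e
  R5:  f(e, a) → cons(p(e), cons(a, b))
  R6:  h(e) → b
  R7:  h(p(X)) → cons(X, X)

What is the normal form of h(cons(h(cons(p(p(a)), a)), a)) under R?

a

1. h(cons(h(cons(p(p(a)), a)), a))  →  h(cons(p(a), a))   [R1 at 1.1]
2. h(cons(p(a), a))  →  a   [R1 at ε]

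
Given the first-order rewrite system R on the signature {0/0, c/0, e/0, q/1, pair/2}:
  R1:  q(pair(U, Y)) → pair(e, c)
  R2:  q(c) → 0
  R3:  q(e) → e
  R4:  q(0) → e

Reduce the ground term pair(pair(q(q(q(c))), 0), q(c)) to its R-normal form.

1. pair(pair(q(q(q(c))), 0), q(c))  →  pair(pair(q(q(0)), 0), q(c))   [R2 at 1.1.1.1]
2. pair(pair(q(q(0)), 0), q(c))  →  pair(pair(q(e), 0), q(c))   [R4 at 1.1.1]
3. pair(pair(q(e), 0), q(c))  →  pair(pair(e, 0), q(c))   [R3 at 1.1]
4. pair(pair(e, 0), q(c))  →  pair(pair(e, 0), 0)   [R2 at 2]

pair(pair(e, 0), 0)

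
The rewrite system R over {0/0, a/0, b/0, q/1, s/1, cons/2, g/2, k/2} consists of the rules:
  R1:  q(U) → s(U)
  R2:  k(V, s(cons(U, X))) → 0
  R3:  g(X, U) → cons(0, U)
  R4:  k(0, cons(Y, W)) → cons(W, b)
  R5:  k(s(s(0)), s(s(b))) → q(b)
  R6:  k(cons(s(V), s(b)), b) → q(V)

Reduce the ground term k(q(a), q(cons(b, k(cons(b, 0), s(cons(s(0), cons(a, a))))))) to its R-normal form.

1. k(q(a), q(cons(b, k(cons(b, 0), s(cons(s(0), cons(a, a)))))))  →  k(s(a), q(cons(b, k(cons(b, 0), s(cons(s(0), cons(a, a)))))))   [R1 at 1]
2. k(s(a), q(cons(b, k(cons(b, 0), s(cons(s(0), cons(a, a)))))))  →  k(s(a), s(cons(b, k(cons(b, 0), s(cons(s(0), cons(a, a)))))))   [R1 at 2]
3. k(s(a), s(cons(b, k(cons(b, 0), s(cons(s(0), cons(a, a)))))))  →  0   [R2 at ε]

0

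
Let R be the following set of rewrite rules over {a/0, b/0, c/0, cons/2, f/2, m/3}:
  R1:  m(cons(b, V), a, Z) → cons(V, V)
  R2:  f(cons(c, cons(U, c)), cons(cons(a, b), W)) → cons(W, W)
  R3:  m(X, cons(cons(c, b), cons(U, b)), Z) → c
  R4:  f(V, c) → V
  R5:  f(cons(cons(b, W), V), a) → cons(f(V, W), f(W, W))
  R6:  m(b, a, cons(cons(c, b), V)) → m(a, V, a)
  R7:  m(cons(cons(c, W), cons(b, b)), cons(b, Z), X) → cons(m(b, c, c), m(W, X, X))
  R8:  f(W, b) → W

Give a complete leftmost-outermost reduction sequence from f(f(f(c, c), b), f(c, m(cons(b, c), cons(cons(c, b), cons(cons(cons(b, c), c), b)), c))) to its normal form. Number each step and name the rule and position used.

c

1. f(f(f(c, c), b), f(c, m(cons(b, c), cons(cons(c, b), cons(cons(cons(b, c), c), b)), c)))  →  f(f(c, c), f(c, m(cons(b, c), cons(cons(c, b), cons(cons(cons(b, c), c), b)), c)))   [R8 at 1]
2. f(f(c, c), f(c, m(cons(b, c), cons(cons(c, b), cons(cons(cons(b, c), c), b)), c)))  →  f(c, f(c, m(cons(b, c), cons(cons(c, b), cons(cons(cons(b, c), c), b)), c)))   [R4 at 1]
3. f(c, f(c, m(cons(b, c), cons(cons(c, b), cons(cons(cons(b, c), c), b)), c)))  →  f(c, f(c, c))   [R3 at 2.2]
4. f(c, f(c, c))  →  f(c, c)   [R4 at 2]
5. f(c, c)  →  c   [R4 at ε]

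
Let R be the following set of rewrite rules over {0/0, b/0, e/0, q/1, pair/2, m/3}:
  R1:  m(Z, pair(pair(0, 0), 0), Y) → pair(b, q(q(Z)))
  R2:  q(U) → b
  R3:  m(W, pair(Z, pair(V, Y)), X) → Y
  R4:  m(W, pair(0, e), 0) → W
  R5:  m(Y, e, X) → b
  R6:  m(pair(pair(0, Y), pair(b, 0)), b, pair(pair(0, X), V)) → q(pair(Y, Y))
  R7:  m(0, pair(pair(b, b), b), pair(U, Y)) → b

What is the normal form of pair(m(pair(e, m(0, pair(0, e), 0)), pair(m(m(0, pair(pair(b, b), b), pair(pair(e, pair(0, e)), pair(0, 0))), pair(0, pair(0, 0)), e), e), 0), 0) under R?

1. pair(m(pair(e, m(0, pair(0, e), 0)), pair(m(m(0, pair(pair(b, b), b), pair(pair(e, pair(0, e)), pair(0, 0))), pair(0, pair(0, 0)), e), e), 0), 0)  →  pair(m(pair(e, 0), pair(m(m(0, pair(pair(b, b), b), pair(pair(e, pair(0, e)), pair(0, 0))), pair(0, pair(0, 0)), e), e), 0), 0)   [R4 at 1.1.2]
2. pair(m(pair(e, 0), pair(m(m(0, pair(pair(b, b), b), pair(pair(e, pair(0, e)), pair(0, 0))), pair(0, pair(0, 0)), e), e), 0), 0)  →  pair(m(pair(e, 0), pair(0, e), 0), 0)   [R3 at 1.2.1]
3. pair(m(pair(e, 0), pair(0, e), 0), 0)  →  pair(pair(e, 0), 0)   [R4 at 1]

pair(pair(e, 0), 0)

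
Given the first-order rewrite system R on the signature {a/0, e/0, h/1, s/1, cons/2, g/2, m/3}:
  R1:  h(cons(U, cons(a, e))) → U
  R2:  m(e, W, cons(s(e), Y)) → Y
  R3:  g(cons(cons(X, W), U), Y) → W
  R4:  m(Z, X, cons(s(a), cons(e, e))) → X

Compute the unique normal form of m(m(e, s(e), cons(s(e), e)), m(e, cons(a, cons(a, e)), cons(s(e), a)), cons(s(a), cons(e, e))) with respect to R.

1. m(m(e, s(e), cons(s(e), e)), m(e, cons(a, cons(a, e)), cons(s(e), a)), cons(s(a), cons(e, e)))  →  m(e, cons(a, cons(a, e)), cons(s(e), a))   [R4 at ε]
2. m(e, cons(a, cons(a, e)), cons(s(e), a))  →  a   [R2 at ε]

a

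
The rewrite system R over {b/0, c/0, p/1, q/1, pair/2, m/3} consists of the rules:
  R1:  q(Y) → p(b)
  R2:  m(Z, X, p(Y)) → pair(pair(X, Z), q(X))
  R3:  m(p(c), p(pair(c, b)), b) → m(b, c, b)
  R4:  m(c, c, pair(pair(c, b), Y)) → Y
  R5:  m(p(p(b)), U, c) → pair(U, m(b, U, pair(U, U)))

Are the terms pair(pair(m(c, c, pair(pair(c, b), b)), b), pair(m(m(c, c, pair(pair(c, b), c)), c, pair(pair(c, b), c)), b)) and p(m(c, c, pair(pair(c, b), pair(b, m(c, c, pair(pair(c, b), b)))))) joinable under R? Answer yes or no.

no — NF(t₁) = pair(pair(b, b), pair(c, b)), NF(t₂) = p(pair(b, b))

Reduce t₁ = pair(pair(m(c, c, pair(pair(c, b), b)), b), pair(m(m(c, c, pair(pair(c, b), c)), c, pair(pair(c, b), c)), b)):
1. pair(pair(m(c, c, pair(pair(c, b), b)), b), pair(m(m(c, c, pair(pair(c, b), c)), c, pair(pair(c, b), c)), b))  →  pair(pair(b, b), pair(m(m(c, c, pair(pair(c, b), c)), c, pair(pair(c, b), c)), b))   [R4 at 1.1]
2. pair(pair(b, b), pair(m(m(c, c, pair(pair(c, b), c)), c, pair(pair(c, b), c)), b))  →  pair(pair(b, b), pair(m(c, c, pair(pair(c, b), c)), b))   [R4 at 2.1.1]
3. pair(pair(b, b), pair(m(c, c, pair(pair(c, b), c)), b))  →  pair(pair(b, b), pair(c, b))   [R4 at 2.1]

Reduce t₂ = p(m(c, c, pair(pair(c, b), pair(b, m(c, c, pair(pair(c, b), b)))))):
1. p(m(c, c, pair(pair(c, b), pair(b, m(c, c, pair(pair(c, b), b))))))  →  p(pair(b, m(c, c, pair(pair(c, b), b))))   [R4 at 1]
2. p(pair(b, m(c, c, pair(pair(c, b), b))))  →  p(pair(b, b))   [R4 at 1.2]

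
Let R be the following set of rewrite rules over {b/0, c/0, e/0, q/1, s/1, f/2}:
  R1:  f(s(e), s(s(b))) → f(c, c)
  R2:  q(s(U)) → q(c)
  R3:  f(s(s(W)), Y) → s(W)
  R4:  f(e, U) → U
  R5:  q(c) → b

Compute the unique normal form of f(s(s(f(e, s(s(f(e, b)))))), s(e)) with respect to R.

s(s(s(b)))

1. f(s(s(f(e, s(s(f(e, b)))))), s(e))  →  s(f(e, s(s(f(e, b)))))   [R3 at ε]
2. s(f(e, s(s(f(e, b)))))  →  s(s(s(f(e, b))))   [R4 at 1]
3. s(s(s(f(e, b))))  →  s(s(s(b)))   [R4 at 1.1.1]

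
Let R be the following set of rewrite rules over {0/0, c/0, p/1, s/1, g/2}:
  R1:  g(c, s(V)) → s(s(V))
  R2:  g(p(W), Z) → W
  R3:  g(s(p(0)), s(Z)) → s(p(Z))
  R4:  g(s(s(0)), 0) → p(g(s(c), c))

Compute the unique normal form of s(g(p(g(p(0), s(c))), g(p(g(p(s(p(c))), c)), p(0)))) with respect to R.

s(0)

1. s(g(p(g(p(0), s(c))), g(p(g(p(s(p(c))), c)), p(0))))  →  s(g(p(0), s(c)))   [R2 at 1]
2. s(g(p(0), s(c)))  →  s(0)   [R2 at 1]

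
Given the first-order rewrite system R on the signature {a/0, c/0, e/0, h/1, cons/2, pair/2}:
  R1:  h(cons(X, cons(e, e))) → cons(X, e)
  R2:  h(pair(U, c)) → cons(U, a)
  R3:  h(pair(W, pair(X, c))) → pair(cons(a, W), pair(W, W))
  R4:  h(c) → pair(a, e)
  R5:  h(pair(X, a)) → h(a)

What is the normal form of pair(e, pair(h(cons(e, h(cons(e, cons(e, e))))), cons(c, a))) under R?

1. pair(e, pair(h(cons(e, h(cons(e, cons(e, e))))), cons(c, a)))  →  pair(e, pair(h(cons(e, cons(e, e))), cons(c, a)))   [R1 at 2.1.1.2]
2. pair(e, pair(h(cons(e, cons(e, e))), cons(c, a)))  →  pair(e, pair(cons(e, e), cons(c, a)))   [R1 at 2.1]

pair(e, pair(cons(e, e), cons(c, a)))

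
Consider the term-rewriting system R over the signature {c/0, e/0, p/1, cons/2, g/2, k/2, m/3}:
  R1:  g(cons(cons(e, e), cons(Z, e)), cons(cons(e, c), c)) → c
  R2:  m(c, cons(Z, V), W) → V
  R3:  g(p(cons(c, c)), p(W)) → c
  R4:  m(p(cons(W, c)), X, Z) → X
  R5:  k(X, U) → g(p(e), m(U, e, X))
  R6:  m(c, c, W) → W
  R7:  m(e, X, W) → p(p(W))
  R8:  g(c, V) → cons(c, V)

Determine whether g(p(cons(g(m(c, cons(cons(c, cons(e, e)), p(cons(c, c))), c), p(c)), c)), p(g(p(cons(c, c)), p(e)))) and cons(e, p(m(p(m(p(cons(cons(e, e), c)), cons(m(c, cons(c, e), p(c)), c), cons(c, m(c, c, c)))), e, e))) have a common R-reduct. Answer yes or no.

Reduce t₁ = g(p(cons(g(m(c, cons(cons(c, cons(e, e)), p(cons(c, c))), c), p(c)), c)), p(g(p(cons(c, c)), p(e)))):
1. g(p(cons(g(m(c, cons(cons(c, cons(e, e)), p(cons(c, c))), c), p(c)), c)), p(g(p(cons(c, c)), p(e))))  →  g(p(cons(g(p(cons(c, c)), p(c)), c)), p(g(p(cons(c, c)), p(e))))   [R2 at 1.1.1.1]
2. g(p(cons(g(p(cons(c, c)), p(c)), c)), p(g(p(cons(c, c)), p(e))))  →  g(p(cons(c, c)), p(g(p(cons(c, c)), p(e))))   [R3 at 1.1.1]
3. g(p(cons(c, c)), p(g(p(cons(c, c)), p(e))))  →  c   [R3 at ε]

Reduce t₂ = cons(e, p(m(p(m(p(cons(cons(e, e), c)), cons(m(c, cons(c, e), p(c)), c), cons(c, m(c, c, c)))), e, e))):
1. cons(e, p(m(p(m(p(cons(cons(e, e), c)), cons(m(c, cons(c, e), p(c)), c), cons(c, m(c, c, c)))), e, e)))  →  cons(e, p(m(p(cons(m(c, cons(c, e), p(c)), c)), e, e)))   [R4 at 2.1.1.1]
2. cons(e, p(m(p(cons(m(c, cons(c, e), p(c)), c)), e, e)))  →  cons(e, p(e))   [R4 at 2.1]

no — NF(t₁) = c, NF(t₂) = cons(e, p(e))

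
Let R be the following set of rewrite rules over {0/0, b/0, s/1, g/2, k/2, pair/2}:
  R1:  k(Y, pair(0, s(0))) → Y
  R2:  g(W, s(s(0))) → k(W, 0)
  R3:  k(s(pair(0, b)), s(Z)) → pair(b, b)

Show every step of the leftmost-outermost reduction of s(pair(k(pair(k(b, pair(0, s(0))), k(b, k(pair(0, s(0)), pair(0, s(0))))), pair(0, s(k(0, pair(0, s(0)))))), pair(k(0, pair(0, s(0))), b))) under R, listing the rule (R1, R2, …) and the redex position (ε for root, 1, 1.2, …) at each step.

1. s(pair(k(pair(k(b, pair(0, s(0))), k(b, k(pair(0, s(0)), pair(0, s(0))))), pair(0, s(k(0, pair(0, s(0)))))), pair(k(0, pair(0, s(0))), b)))  →  s(pair(k(pair(b, k(b, k(pair(0, s(0)), pair(0, s(0))))), pair(0, s(k(0, pair(0, s(0)))))), pair(k(0, pair(0, s(0))), b)))   [R1 at 1.1.1.1]
2. s(pair(k(pair(b, k(b, k(pair(0, s(0)), pair(0, s(0))))), pair(0, s(k(0, pair(0, s(0)))))), pair(k(0, pair(0, s(0))), b)))  →  s(pair(k(pair(b, k(b, pair(0, s(0)))), pair(0, s(k(0, pair(0, s(0)))))), pair(k(0, pair(0, s(0))), b)))   [R1 at 1.1.1.2.2]
3. s(pair(k(pair(b, k(b, pair(0, s(0)))), pair(0, s(k(0, pair(0, s(0)))))), pair(k(0, pair(0, s(0))), b)))  →  s(pair(k(pair(b, b), pair(0, s(k(0, pair(0, s(0)))))), pair(k(0, pair(0, s(0))), b)))   [R1 at 1.1.1.2]
4. s(pair(k(pair(b, b), pair(0, s(k(0, pair(0, s(0)))))), pair(k(0, pair(0, s(0))), b)))  →  s(pair(k(pair(b, b), pair(0, s(0))), pair(k(0, pair(0, s(0))), b)))   [R1 at 1.1.2.2.1]
5. s(pair(k(pair(b, b), pair(0, s(0))), pair(k(0, pair(0, s(0))), b)))  →  s(pair(pair(b, b), pair(k(0, pair(0, s(0))), b)))   [R1 at 1.1]
6. s(pair(pair(b, b), pair(k(0, pair(0, s(0))), b)))  →  s(pair(pair(b, b), pair(0, b)))   [R1 at 1.2.1]

s(pair(pair(b, b), pair(0, b)))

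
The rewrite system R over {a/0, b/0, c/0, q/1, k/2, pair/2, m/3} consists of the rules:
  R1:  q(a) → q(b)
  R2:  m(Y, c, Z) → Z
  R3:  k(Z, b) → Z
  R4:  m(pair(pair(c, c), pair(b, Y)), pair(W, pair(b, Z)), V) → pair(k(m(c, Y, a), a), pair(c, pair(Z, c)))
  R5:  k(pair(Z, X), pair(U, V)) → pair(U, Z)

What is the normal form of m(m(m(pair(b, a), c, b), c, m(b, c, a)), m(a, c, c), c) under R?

1. m(m(m(pair(b, a), c, b), c, m(b, c, a)), m(a, c, c), c)  →  m(m(b, c, a), m(a, c, c), c)   [R2 at 1]
2. m(m(b, c, a), m(a, c, c), c)  →  m(a, m(a, c, c), c)   [R2 at 1]
3. m(a, m(a, c, c), c)  →  m(a, c, c)   [R2 at 2]
4. m(a, c, c)  →  c   [R2 at ε]

c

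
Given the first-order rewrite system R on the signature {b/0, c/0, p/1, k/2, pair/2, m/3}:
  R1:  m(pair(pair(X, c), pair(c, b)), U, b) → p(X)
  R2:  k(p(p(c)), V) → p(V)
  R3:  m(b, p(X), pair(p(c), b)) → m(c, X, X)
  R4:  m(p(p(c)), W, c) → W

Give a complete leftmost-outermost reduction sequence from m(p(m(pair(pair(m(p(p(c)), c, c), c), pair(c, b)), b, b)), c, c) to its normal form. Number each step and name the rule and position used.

c

1. m(p(m(pair(pair(m(p(p(c)), c, c), c), pair(c, b)), b, b)), c, c)  →  m(p(p(m(p(p(c)), c, c))), c, c)   [R1 at 1.1]
2. m(p(p(m(p(p(c)), c, c))), c, c)  →  m(p(p(c)), c, c)   [R4 at 1.1.1]
3. m(p(p(c)), c, c)  →  c   [R4 at ε]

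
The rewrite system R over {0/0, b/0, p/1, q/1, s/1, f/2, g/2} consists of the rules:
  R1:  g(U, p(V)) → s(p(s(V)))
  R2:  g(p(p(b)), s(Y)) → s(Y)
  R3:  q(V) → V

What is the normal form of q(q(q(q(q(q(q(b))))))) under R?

1. q(q(q(q(q(q(q(b)))))))  →  q(q(q(q(q(q(b))))))   [R3 at ε]
2. q(q(q(q(q(q(b))))))  →  q(q(q(q(q(b)))))   [R3 at ε]
3. q(q(q(q(q(b)))))  →  q(q(q(q(b))))   [R3 at ε]
4. q(q(q(q(b))))  →  q(q(q(b)))   [R3 at ε]
5. q(q(q(b)))  →  q(q(b))   [R3 at ε]
6. q(q(b))  →  q(b)   [R3 at ε]
7. q(b)  →  b   [R3 at ε]

b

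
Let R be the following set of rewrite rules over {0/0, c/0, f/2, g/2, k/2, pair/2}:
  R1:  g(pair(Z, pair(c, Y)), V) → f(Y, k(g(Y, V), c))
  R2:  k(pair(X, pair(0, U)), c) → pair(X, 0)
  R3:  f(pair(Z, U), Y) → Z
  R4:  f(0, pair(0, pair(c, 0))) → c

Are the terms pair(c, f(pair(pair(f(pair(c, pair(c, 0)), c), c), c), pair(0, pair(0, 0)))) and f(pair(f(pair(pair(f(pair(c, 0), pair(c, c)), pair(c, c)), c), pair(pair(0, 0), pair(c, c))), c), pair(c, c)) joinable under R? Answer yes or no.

Reduce t₁ = pair(c, f(pair(pair(f(pair(c, pair(c, 0)), c), c), c), pair(0, pair(0, 0)))):
1. pair(c, f(pair(pair(f(pair(c, pair(c, 0)), c), c), c), pair(0, pair(0, 0))))  →  pair(c, pair(f(pair(c, pair(c, 0)), c), c))   [R3 at 2]
2. pair(c, pair(f(pair(c, pair(c, 0)), c), c))  →  pair(c, pair(c, c))   [R3 at 2.1]

Reduce t₂ = f(pair(f(pair(pair(f(pair(c, 0), pair(c, c)), pair(c, c)), c), pair(pair(0, 0), pair(c, c))), c), pair(c, c)):
1. f(pair(f(pair(pair(f(pair(c, 0), pair(c, c)), pair(c, c)), c), pair(pair(0, 0), pair(c, c))), c), pair(c, c))  →  f(pair(pair(f(pair(c, 0), pair(c, c)), pair(c, c)), c), pair(pair(0, 0), pair(c, c)))   [R3 at ε]
2. f(pair(pair(f(pair(c, 0), pair(c, c)), pair(c, c)), c), pair(pair(0, 0), pair(c, c)))  →  pair(f(pair(c, 0), pair(c, c)), pair(c, c))   [R3 at ε]
3. pair(f(pair(c, 0), pair(c, c)), pair(c, c))  →  pair(c, pair(c, c))   [R3 at 1]

yes — NF(t₁) = pair(c, pair(c, c)), NF(t₂) = pair(c, pair(c, c))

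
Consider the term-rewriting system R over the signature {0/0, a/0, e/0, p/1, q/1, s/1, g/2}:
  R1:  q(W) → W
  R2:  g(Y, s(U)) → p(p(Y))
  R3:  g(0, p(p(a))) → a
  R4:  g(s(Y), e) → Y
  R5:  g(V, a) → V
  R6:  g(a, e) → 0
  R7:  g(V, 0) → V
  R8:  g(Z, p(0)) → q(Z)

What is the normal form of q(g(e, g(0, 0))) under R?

1. q(g(e, g(0, 0)))  →  g(e, g(0, 0))   [R1 at ε]
2. g(e, g(0, 0))  →  g(e, 0)   [R7 at 2]
3. g(e, 0)  →  e   [R7 at ε]

e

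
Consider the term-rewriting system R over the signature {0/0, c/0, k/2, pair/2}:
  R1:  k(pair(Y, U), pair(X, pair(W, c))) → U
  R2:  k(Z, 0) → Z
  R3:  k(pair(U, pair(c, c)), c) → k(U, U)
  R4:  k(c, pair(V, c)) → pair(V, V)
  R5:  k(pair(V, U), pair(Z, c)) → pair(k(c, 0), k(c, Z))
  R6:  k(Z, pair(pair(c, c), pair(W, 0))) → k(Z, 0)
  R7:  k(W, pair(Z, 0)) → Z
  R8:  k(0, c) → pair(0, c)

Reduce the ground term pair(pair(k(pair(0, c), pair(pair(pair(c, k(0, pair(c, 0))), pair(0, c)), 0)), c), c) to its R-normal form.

1. pair(pair(k(pair(0, c), pair(pair(pair(c, k(0, pair(c, 0))), pair(0, c)), 0)), c), c)  →  pair(pair(pair(pair(c, k(0, pair(c, 0))), pair(0, c)), c), c)   [R7 at 1.1]
2. pair(pair(pair(pair(c, k(0, pair(c, 0))), pair(0, c)), c), c)  →  pair(pair(pair(pair(c, c), pair(0, c)), c), c)   [R7 at 1.1.1.2]

pair(pair(pair(pair(c, c), pair(0, c)), c), c)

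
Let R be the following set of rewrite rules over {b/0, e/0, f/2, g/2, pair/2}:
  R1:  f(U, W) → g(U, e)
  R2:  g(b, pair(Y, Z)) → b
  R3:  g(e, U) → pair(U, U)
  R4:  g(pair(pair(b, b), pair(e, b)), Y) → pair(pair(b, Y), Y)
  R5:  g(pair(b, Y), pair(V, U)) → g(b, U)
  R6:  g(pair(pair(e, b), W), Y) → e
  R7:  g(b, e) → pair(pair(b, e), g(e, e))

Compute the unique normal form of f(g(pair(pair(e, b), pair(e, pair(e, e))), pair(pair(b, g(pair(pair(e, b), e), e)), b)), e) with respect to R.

1. f(g(pair(pair(e, b), pair(e, pair(e, e))), pair(pair(b, g(pair(pair(e, b), e), e)), b)), e)  →  g(g(pair(pair(e, b), pair(e, pair(e, e))), pair(pair(b, g(pair(pair(e, b), e), e)), b)), e)   [R1 at ε]
2. g(g(pair(pair(e, b), pair(e, pair(e, e))), pair(pair(b, g(pair(pair(e, b), e), e)), b)), e)  →  g(e, e)   [R6 at 1]
3. g(e, e)  →  pair(e, e)   [R3 at ε]

pair(e, e)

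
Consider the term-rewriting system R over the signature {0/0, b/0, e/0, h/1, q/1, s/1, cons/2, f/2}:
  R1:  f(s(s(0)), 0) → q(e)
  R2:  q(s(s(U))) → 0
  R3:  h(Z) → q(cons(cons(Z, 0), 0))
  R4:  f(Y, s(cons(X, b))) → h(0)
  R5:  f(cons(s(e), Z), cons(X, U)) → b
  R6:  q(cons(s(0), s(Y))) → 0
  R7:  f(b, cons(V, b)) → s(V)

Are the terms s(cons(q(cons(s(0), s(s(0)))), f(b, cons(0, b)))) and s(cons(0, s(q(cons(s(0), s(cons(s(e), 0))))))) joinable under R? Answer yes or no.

yes — NF(t₁) = s(cons(0, s(0))), NF(t₂) = s(cons(0, s(0)))

Reduce t₁ = s(cons(q(cons(s(0), s(s(0)))), f(b, cons(0, b)))):
1. s(cons(q(cons(s(0), s(s(0)))), f(b, cons(0, b))))  →  s(cons(0, f(b, cons(0, b))))   [R6 at 1.1]
2. s(cons(0, f(b, cons(0, b))))  →  s(cons(0, s(0)))   [R7 at 1.2]

Reduce t₂ = s(cons(0, s(q(cons(s(0), s(cons(s(e), 0))))))):
1. s(cons(0, s(q(cons(s(0), s(cons(s(e), 0)))))))  →  s(cons(0, s(0)))   [R6 at 1.2.1]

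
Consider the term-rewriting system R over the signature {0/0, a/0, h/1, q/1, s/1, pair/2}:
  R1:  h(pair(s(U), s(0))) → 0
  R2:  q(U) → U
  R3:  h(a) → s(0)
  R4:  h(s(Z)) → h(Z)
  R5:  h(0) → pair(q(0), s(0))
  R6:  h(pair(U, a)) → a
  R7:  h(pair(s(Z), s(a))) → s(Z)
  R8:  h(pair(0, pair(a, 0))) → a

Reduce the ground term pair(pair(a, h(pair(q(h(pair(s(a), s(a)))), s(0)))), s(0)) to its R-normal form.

1. pair(pair(a, h(pair(q(h(pair(s(a), s(a)))), s(0)))), s(0))  →  pair(pair(a, h(pair(h(pair(s(a), s(a))), s(0)))), s(0))   [R2 at 1.2.1.1]
2. pair(pair(a, h(pair(h(pair(s(a), s(a))), s(0)))), s(0))  →  pair(pair(a, h(pair(s(a), s(0)))), s(0))   [R7 at 1.2.1.1]
3. pair(pair(a, h(pair(s(a), s(0)))), s(0))  →  pair(pair(a, 0), s(0))   [R1 at 1.2]

pair(pair(a, 0), s(0))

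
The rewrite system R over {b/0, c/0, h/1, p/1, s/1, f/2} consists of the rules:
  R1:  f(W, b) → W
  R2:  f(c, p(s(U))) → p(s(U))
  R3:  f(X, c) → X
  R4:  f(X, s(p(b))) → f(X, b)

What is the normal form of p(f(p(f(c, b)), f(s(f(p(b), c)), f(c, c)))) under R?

1. p(f(p(f(c, b)), f(s(f(p(b), c)), f(c, c))))  →  p(f(p(c), f(s(f(p(b), c)), f(c, c))))   [R1 at 1.1.1]
2. p(f(p(c), f(s(f(p(b), c)), f(c, c))))  →  p(f(p(c), f(s(p(b)), f(c, c))))   [R3 at 1.2.1.1]
3. p(f(p(c), f(s(p(b)), f(c, c))))  →  p(f(p(c), f(s(p(b)), c)))   [R3 at 1.2.2]
4. p(f(p(c), f(s(p(b)), c)))  →  p(f(p(c), s(p(b))))   [R3 at 1.2]
5. p(f(p(c), s(p(b))))  →  p(f(p(c), b))   [R4 at 1]
6. p(f(p(c), b))  →  p(p(c))   [R1 at 1]

p(p(c))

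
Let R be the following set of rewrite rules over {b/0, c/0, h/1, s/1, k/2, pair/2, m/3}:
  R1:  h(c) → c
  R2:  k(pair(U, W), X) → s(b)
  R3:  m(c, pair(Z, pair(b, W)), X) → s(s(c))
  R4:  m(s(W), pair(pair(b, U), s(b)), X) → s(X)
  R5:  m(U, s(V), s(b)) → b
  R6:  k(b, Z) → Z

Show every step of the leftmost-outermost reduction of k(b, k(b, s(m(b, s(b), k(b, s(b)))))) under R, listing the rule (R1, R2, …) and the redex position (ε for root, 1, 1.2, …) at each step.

1. k(b, k(b, s(m(b, s(b), k(b, s(b))))))  →  k(b, s(m(b, s(b), k(b, s(b)))))   [R6 at ε]
2. k(b, s(m(b, s(b), k(b, s(b)))))  →  s(m(b, s(b), k(b, s(b))))   [R6 at ε]
3. s(m(b, s(b), k(b, s(b))))  →  s(m(b, s(b), s(b)))   [R6 at 1.3]
4. s(m(b, s(b), s(b)))  →  s(b)   [R5 at 1]

s(b)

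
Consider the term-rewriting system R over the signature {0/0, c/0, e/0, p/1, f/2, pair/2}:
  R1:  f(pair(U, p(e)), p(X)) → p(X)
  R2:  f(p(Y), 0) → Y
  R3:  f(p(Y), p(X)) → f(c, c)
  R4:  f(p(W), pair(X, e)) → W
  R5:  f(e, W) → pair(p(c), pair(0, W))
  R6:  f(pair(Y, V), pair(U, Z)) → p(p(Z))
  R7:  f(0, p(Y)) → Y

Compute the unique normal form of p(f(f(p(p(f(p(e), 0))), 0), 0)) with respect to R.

1. p(f(f(p(p(f(p(e), 0))), 0), 0))  →  p(f(p(f(p(e), 0)), 0))   [R2 at 1.1]
2. p(f(p(f(p(e), 0)), 0))  →  p(f(p(e), 0))   [R2 at 1]
3. p(f(p(e), 0))  →  p(e)   [R2 at 1]

p(e)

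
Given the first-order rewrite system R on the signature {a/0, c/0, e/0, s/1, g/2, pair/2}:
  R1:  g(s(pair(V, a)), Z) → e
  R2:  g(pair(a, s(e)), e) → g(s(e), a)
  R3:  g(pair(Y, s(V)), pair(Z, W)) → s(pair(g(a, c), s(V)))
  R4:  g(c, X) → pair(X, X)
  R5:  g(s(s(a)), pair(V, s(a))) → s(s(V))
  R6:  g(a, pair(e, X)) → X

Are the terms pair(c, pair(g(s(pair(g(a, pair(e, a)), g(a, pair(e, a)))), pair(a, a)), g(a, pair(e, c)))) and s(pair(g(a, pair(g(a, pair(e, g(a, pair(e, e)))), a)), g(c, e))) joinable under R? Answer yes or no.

no — NF(t₁) = pair(c, pair(e, c)), NF(t₂) = s(pair(a, pair(e, e)))

Reduce t₁ = pair(c, pair(g(s(pair(g(a, pair(e, a)), g(a, pair(e, a)))), pair(a, a)), g(a, pair(e, c)))):
1. pair(c, pair(g(s(pair(g(a, pair(e, a)), g(a, pair(e, a)))), pair(a, a)), g(a, pair(e, c))))  →  pair(c, pair(g(s(pair(a, g(a, pair(e, a)))), pair(a, a)), g(a, pair(e, c))))   [R6 at 2.1.1.1.1]
2. pair(c, pair(g(s(pair(a, g(a, pair(e, a)))), pair(a, a)), g(a, pair(e, c))))  →  pair(c, pair(g(s(pair(a, a)), pair(a, a)), g(a, pair(e, c))))   [R6 at 2.1.1.1.2]
3. pair(c, pair(g(s(pair(a, a)), pair(a, a)), g(a, pair(e, c))))  →  pair(c, pair(e, g(a, pair(e, c))))   [R1 at 2.1]
4. pair(c, pair(e, g(a, pair(e, c))))  →  pair(c, pair(e, c))   [R6 at 2.2]

Reduce t₂ = s(pair(g(a, pair(g(a, pair(e, g(a, pair(e, e)))), a)), g(c, e))):
1. s(pair(g(a, pair(g(a, pair(e, g(a, pair(e, e)))), a)), g(c, e)))  →  s(pair(g(a, pair(g(a, pair(e, e)), a)), g(c, e)))   [R6 at 1.1.2.1]
2. s(pair(g(a, pair(g(a, pair(e, e)), a)), g(c, e)))  →  s(pair(g(a, pair(e, a)), g(c, e)))   [R6 at 1.1.2.1]
3. s(pair(g(a, pair(e, a)), g(c, e)))  →  s(pair(a, g(c, e)))   [R6 at 1.1]
4. s(pair(a, g(c, e)))  →  s(pair(a, pair(e, e)))   [R4 at 1.2]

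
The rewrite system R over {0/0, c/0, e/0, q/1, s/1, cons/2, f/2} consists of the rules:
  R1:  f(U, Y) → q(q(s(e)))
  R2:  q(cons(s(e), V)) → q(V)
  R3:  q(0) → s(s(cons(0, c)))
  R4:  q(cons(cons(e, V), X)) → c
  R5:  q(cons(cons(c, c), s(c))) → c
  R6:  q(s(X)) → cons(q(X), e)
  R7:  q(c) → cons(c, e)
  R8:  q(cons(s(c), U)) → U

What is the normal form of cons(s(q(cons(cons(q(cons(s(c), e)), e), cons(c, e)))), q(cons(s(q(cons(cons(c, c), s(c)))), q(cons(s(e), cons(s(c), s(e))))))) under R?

cons(s(c), s(e))

1. cons(s(q(cons(cons(q(cons(s(c), e)), e), cons(c, e)))), q(cons(s(q(cons(cons(c, c), s(c)))), q(cons(s(e), cons(s(c), s(e)))))))  →  cons(s(q(cons(cons(e, e), cons(c, e)))), q(cons(s(q(cons(cons(c, c), s(c)))), q(cons(s(e), cons(s(c), s(e)))))))   [R8 at 1.1.1.1.1]
2. cons(s(q(cons(cons(e, e), cons(c, e)))), q(cons(s(q(cons(cons(c, c), s(c)))), q(cons(s(e), cons(s(c), s(e)))))))  →  cons(s(c), q(cons(s(q(cons(cons(c, c), s(c)))), q(cons(s(e), cons(s(c), s(e)))))))   [R4 at 1.1]
3. cons(s(c), q(cons(s(q(cons(cons(c, c), s(c)))), q(cons(s(e), cons(s(c), s(e)))))))  →  cons(s(c), q(cons(s(c), q(cons(s(e), cons(s(c), s(e)))))))   [R5 at 2.1.1.1]
4. cons(s(c), q(cons(s(c), q(cons(s(e), cons(s(c), s(e)))))))  →  cons(s(c), q(cons(s(e), cons(s(c), s(e)))))   [R8 at 2]
5. cons(s(c), q(cons(s(e), cons(s(c), s(e)))))  →  cons(s(c), q(cons(s(c), s(e))))   [R2 at 2]
6. cons(s(c), q(cons(s(c), s(e))))  →  cons(s(c), s(e))   [R8 at 2]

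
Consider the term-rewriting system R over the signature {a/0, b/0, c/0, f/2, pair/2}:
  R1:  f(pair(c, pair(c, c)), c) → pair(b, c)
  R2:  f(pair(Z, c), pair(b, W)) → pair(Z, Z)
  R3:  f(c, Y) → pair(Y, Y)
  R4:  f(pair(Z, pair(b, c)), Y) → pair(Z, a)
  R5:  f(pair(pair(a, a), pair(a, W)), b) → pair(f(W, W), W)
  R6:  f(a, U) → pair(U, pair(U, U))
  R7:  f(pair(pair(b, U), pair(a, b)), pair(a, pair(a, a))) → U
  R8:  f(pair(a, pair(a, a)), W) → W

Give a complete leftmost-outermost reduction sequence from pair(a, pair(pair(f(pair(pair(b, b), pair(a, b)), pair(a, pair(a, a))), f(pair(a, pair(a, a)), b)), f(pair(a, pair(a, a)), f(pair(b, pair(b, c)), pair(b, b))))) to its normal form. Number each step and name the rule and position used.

pair(a, pair(pair(b, b), pair(b, a)))

1. pair(a, pair(pair(f(pair(pair(b, b), pair(a, b)), pair(a, pair(a, a))), f(pair(a, pair(a, a)), b)), f(pair(a, pair(a, a)), f(pair(b, pair(b, c)), pair(b, b)))))  →  pair(a, pair(pair(b, f(pair(a, pair(a, a)), b)), f(pair(a, pair(a, a)), f(pair(b, pair(b, c)), pair(b, b)))))   [R7 at 2.1.1]
2. pair(a, pair(pair(b, f(pair(a, pair(a, a)), b)), f(pair(a, pair(a, a)), f(pair(b, pair(b, c)), pair(b, b)))))  →  pair(a, pair(pair(b, b), f(pair(a, pair(a, a)), f(pair(b, pair(b, c)), pair(b, b)))))   [R8 at 2.1.2]
3. pair(a, pair(pair(b, b), f(pair(a, pair(a, a)), f(pair(b, pair(b, c)), pair(b, b)))))  →  pair(a, pair(pair(b, b), f(pair(b, pair(b, c)), pair(b, b))))   [R8 at 2.2]
4. pair(a, pair(pair(b, b), f(pair(b, pair(b, c)), pair(b, b))))  →  pair(a, pair(pair(b, b), pair(b, a)))   [R4 at 2.2]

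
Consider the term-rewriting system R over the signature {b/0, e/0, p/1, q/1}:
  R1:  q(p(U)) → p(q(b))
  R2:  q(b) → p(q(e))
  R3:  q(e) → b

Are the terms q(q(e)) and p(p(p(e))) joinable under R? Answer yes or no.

no — NF(t₁) = p(b), NF(t₂) = p(p(p(e)))

Reduce t₁ = q(q(e)):
1. q(q(e))  →  q(b)   [R3 at 1]
2. q(b)  →  p(q(e))   [R2 at ε]
3. p(q(e))  →  p(b)   [R3 at 1]

Reduce t₂ = p(p(p(e))):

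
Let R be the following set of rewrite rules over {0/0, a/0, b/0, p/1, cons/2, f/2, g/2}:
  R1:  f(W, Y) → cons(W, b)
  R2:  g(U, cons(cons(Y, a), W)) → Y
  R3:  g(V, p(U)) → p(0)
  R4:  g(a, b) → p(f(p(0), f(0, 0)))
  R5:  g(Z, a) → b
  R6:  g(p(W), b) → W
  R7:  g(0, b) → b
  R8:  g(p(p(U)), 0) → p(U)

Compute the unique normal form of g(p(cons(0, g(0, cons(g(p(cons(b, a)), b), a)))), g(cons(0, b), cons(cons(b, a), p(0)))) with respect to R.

1. g(p(cons(0, g(0, cons(g(p(cons(b, a)), b), a)))), g(cons(0, b), cons(cons(b, a), p(0))))  →  g(p(cons(0, g(0, cons(cons(b, a), a)))), g(cons(0, b), cons(cons(b, a), p(0))))   [R6 at 1.1.2.2.1]
2. g(p(cons(0, g(0, cons(cons(b, a), a)))), g(cons(0, b), cons(cons(b, a), p(0))))  →  g(p(cons(0, b)), g(cons(0, b), cons(cons(b, a), p(0))))   [R2 at 1.1.2]
3. g(p(cons(0, b)), g(cons(0, b), cons(cons(b, a), p(0))))  →  g(p(cons(0, b)), b)   [R2 at 2]
4. g(p(cons(0, b)), b)  →  cons(0, b)   [R6 at ε]

cons(0, b)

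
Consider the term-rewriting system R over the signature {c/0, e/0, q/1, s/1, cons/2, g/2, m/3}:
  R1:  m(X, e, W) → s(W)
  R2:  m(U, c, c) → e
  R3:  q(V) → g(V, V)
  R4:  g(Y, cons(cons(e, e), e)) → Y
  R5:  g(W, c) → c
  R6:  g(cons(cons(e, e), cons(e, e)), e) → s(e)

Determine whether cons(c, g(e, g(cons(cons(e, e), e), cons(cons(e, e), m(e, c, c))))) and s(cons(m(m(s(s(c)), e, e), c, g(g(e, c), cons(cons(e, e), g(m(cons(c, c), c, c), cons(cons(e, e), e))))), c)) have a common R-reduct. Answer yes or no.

Reduce t₁ = cons(c, g(e, g(cons(cons(e, e), e), cons(cons(e, e), m(e, c, c))))):
1. cons(c, g(e, g(cons(cons(e, e), e), cons(cons(e, e), m(e, c, c)))))  →  cons(c, g(e, g(cons(cons(e, e), e), cons(cons(e, e), e))))   [R2 at 2.2.2.2]
2. cons(c, g(e, g(cons(cons(e, e), e), cons(cons(e, e), e))))  →  cons(c, g(e, cons(cons(e, e), e)))   [R4 at 2.2]
3. cons(c, g(e, cons(cons(e, e), e)))  →  cons(c, e)   [R4 at 2]

Reduce t₂ = s(cons(m(m(s(s(c)), e, e), c, g(g(e, c), cons(cons(e, e), g(m(cons(c, c), c, c), cons(cons(e, e), e))))), c)):
1. s(cons(m(m(s(s(c)), e, e), c, g(g(e, c), cons(cons(e, e), g(m(cons(c, c), c, c), cons(cons(e, e), e))))), c))  →  s(cons(m(s(e), c, g(g(e, c), cons(cons(e, e), g(m(cons(c, c), c, c), cons(cons(e, e), e))))), c))   [R1 at 1.1.1]
2. s(cons(m(s(e), c, g(g(e, c), cons(cons(e, e), g(m(cons(c, c), c, c), cons(cons(e, e), e))))), c))  →  s(cons(m(s(e), c, g(c, cons(cons(e, e), g(m(cons(c, c), c, c), cons(cons(e, e), e))))), c))   [R5 at 1.1.3.1]
3. s(cons(m(s(e), c, g(c, cons(cons(e, e), g(m(cons(c, c), c, c), cons(cons(e, e), e))))), c))  →  s(cons(m(s(e), c, g(c, cons(cons(e, e), m(cons(c, c), c, c)))), c))   [R4 at 1.1.3.2.2]
4. s(cons(m(s(e), c, g(c, cons(cons(e, e), m(cons(c, c), c, c)))), c))  →  s(cons(m(s(e), c, g(c, cons(cons(e, e), e))), c))   [R2 at 1.1.3.2.2]
5. s(cons(m(s(e), c, g(c, cons(cons(e, e), e))), c))  →  s(cons(m(s(e), c, c), c))   [R4 at 1.1.3]
6. s(cons(m(s(e), c, c), c))  →  s(cons(e, c))   [R2 at 1.1]

no — NF(t₁) = cons(c, e), NF(t₂) = s(cons(e, c))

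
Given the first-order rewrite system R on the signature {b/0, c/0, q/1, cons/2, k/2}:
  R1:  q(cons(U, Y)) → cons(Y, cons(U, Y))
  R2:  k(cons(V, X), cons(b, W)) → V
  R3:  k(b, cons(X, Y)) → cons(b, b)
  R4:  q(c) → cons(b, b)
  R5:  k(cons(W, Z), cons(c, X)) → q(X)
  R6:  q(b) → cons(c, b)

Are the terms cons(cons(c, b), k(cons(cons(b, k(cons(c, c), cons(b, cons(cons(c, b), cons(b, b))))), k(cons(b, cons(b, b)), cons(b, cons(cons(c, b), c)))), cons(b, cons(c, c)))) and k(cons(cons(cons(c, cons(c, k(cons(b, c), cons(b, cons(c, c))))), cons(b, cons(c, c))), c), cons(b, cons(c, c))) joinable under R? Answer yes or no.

Reduce t₁ = cons(cons(c, b), k(cons(cons(b, k(cons(c, c), cons(b, cons(cons(c, b), cons(b, b))))), k(cons(b, cons(b, b)), cons(b, cons(cons(c, b), c)))), cons(b, cons(c, c)))):
1. cons(cons(c, b), k(cons(cons(b, k(cons(c, c), cons(b, cons(cons(c, b), cons(b, b))))), k(cons(b, cons(b, b)), cons(b, cons(cons(c, b), c)))), cons(b, cons(c, c))))  →  cons(cons(c, b), cons(b, k(cons(c, c), cons(b, cons(cons(c, b), cons(b, b))))))   [R2 at 2]
2. cons(cons(c, b), cons(b, k(cons(c, c), cons(b, cons(cons(c, b), cons(b, b))))))  →  cons(cons(c, b), cons(b, c))   [R2 at 2.2]

Reduce t₂ = k(cons(cons(cons(c, cons(c, k(cons(b, c), cons(b, cons(c, c))))), cons(b, cons(c, c))), c), cons(b, cons(c, c))):
1. k(cons(cons(cons(c, cons(c, k(cons(b, c), cons(b, cons(c, c))))), cons(b, cons(c, c))), c), cons(b, cons(c, c)))  →  cons(cons(c, cons(c, k(cons(b, c), cons(b, cons(c, c))))), cons(b, cons(c, c)))   [R2 at ε]
2. cons(cons(c, cons(c, k(cons(b, c), cons(b, cons(c, c))))), cons(b, cons(c, c)))  →  cons(cons(c, cons(c, b)), cons(b, cons(c, c)))   [R2 at 1.2.2]

no — NF(t₁) = cons(cons(c, b), cons(b, c)), NF(t₂) = cons(cons(c, cons(c, b)), cons(b, cons(c, c)))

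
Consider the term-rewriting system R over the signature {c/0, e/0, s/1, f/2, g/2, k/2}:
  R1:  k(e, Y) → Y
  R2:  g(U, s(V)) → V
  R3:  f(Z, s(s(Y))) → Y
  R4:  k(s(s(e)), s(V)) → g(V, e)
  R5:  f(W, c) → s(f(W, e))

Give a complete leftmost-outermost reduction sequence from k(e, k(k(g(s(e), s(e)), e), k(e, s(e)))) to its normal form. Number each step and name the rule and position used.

1. k(e, k(k(g(s(e), s(e)), e), k(e, s(e))))  →  k(k(g(s(e), s(e)), e), k(e, s(e)))   [R1 at ε]
2. k(k(g(s(e), s(e)), e), k(e, s(e)))  →  k(k(e, e), k(e, s(e)))   [R2 at 1.1]
3. k(k(e, e), k(e, s(e)))  →  k(e, k(e, s(e)))   [R1 at 1]
4. k(e, k(e, s(e)))  →  k(e, s(e))   [R1 at ε]
5. k(e, s(e))  →  s(e)   [R1 at ε]

s(e)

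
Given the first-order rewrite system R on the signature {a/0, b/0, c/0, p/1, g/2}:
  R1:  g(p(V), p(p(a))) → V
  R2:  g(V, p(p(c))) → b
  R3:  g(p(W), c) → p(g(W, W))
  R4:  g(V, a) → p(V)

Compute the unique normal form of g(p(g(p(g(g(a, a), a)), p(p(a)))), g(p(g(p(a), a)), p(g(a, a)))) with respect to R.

p(p(a))

1. g(p(g(p(g(g(a, a), a)), p(p(a)))), g(p(g(p(a), a)), p(g(a, a))))  →  g(p(g(g(a, a), a)), g(p(g(p(a), a)), p(g(a, a))))   [R1 at 1.1]
2. g(p(g(g(a, a), a)), g(p(g(p(a), a)), p(g(a, a))))  →  g(p(p(g(a, a))), g(p(g(p(a), a)), p(g(a, a))))   [R4 at 1.1]
3. g(p(p(g(a, a))), g(p(g(p(a), a)), p(g(a, a))))  →  g(p(p(p(a))), g(p(g(p(a), a)), p(g(a, a))))   [R4 at 1.1.1]
4. g(p(p(p(a))), g(p(g(p(a), a)), p(g(a, a))))  →  g(p(p(p(a))), g(p(p(p(a))), p(g(a, a))))   [R4 at 2.1.1]
5. g(p(p(p(a))), g(p(p(p(a))), p(g(a, a))))  →  g(p(p(p(a))), g(p(p(p(a))), p(p(a))))   [R4 at 2.2.1]
6. g(p(p(p(a))), g(p(p(p(a))), p(p(a))))  →  g(p(p(p(a))), p(p(a)))   [R1 at 2]
7. g(p(p(p(a))), p(p(a)))  →  p(p(a))   [R1 at ε]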